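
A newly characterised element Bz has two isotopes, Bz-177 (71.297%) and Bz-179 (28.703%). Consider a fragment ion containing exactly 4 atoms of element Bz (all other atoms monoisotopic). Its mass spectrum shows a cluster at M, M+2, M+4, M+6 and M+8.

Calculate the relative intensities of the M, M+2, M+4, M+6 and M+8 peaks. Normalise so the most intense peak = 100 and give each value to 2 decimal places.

62.10 : 100.00 : 60.39 : 16.21 : 1.63

The 4 Bz atoms are independent, so intensities follow the terms of (0.71297 + 0.28703)^4.
P(M) = 0.71297^4 = 0.258396
P(M+2) = 4 × 0.71297^3 × 0.28703^1 = 0.416103
P(M+4) = 6 × 0.71297^2 × 0.28703^2 = 0.251274
P(M+6) = 4 × 0.71297^1 × 0.28703^3 = 0.067439
P(M+8) = 0.28703^4 = 0.006787
The M+2 peak is largest (0.416103); scaling to 100 gives 62.10 : 100.00 : 60.39 : 16.21 : 1.63.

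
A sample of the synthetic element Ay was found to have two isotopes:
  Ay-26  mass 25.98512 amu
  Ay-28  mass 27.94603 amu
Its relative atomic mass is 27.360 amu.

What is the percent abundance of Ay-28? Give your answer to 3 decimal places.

Writing the weighted mean with unknown fraction x of Ay-26:
25.98512·x + 27.94603·(1 − x) = 27.360
(25.98512 − 27.94603)·x = 27.360 − 27.94603
x = -0.58603 / -1.96091 = 0.29886 → 29.886% Ay-26, 70.114% Ay-28.

70.114%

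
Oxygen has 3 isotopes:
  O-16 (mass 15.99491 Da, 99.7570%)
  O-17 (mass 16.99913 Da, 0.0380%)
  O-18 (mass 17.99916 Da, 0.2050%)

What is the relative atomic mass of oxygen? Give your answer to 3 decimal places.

15.999 Da

Ar = Σ fᵢ·mᵢ = 0.997570 × 15.99491 + 0.000380 × 16.99913 + 0.002050 × 17.99916
= 15.956042 + 0.006460 + 0.036898 = 15.999400 Da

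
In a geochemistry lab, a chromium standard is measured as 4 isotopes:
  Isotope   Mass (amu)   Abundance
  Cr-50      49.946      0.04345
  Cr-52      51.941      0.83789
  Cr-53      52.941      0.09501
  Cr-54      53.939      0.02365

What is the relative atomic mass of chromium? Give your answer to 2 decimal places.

Ar = Σ fᵢ·mᵢ = 0.04345 × 49.946 + 0.83789 × 51.941 + 0.09501 × 52.941 + 0.02365 × 53.939
= 2.1702 + 43.5208 + 5.0299 + 1.2757 = 51.9966 amu

52.00 amu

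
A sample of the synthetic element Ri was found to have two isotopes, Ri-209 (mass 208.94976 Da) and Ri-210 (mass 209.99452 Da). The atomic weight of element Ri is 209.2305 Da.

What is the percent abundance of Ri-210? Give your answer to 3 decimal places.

Let x be the fractional abundance of Ri-209; then Ri-210 has abundance 1 − x.
208.94976·x + 209.99452·(1 − x) = 209.2305
(208.94976 − 209.99452)·x = 209.2305 − 209.99452
x = -0.76402 / -1.04476 = 0.73129 → 73.129% Ri-209, 26.871% Ri-210.

26.871%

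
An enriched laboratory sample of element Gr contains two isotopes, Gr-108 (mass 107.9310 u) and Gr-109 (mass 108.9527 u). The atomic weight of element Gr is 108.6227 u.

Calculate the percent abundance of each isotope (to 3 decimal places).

With x = fraction of Gr-108 (so Gr-109 is 1 − x):
107.9310·x + 108.9527·(1 − x) = 108.6227
(107.9310 − 108.9527)·x = 108.6227 − 108.9527
x = -0.3300 / -1.0217 = 0.32299 → 32.299% Gr-108, 67.701% Gr-109.

Gr-108: 32.299%, Gr-109: 67.701%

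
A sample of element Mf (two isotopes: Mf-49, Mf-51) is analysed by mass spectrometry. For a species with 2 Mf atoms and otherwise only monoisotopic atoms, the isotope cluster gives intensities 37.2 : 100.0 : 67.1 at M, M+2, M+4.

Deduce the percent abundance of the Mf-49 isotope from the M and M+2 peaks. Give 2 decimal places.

Let p = fractional abundance of Mf-49. I(M+2)/I(M) = [C(2,1)·p^1·(1−p)] / p^2 = 2·(1−p)/p = 100.0/37.2 = 2.6882
(1−p)/p = 2.6882/2 = 1.3441  ⇒  p = 1/(1 + 1.3441) = 0.4266
Mf-49: 42.66%, Mf-51: 57.34%.

42.66%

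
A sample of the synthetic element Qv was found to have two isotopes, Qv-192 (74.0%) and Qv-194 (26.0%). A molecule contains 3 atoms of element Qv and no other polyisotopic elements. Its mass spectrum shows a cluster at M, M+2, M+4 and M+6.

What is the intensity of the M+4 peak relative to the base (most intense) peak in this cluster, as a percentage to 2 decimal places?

35.14%

(0.740 + 0.260)^3 gives M 0.4052, M+2 0.4271, M+4 0.1501, M+6 0.0176; the largest is M+2.
P(M+2) = C(3,1) × 0.740^2 × 0.260^1 = 3 × 0.5476 × 0.2600 = 0.427128 (base)
P(M+4) = C(3,2) × 0.740^1 × 0.260^2 = 3 × 0.7400 × 0.0676 = 0.150072
Relative intensity = 0.150072 / 0.427128 × 100 = 35.14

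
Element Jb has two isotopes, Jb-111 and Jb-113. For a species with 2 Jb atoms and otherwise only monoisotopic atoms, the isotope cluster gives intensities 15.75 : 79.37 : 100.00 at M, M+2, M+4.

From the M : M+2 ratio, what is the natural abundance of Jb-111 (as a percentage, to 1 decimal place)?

28.4%

Write p for the Jb-111 fraction. I(M+2)/I(M) = [C(2,1)·p^1·(1−p)] / p^2 = 2·(1−p)/p = 79.37/15.75 = 5.0394
(1−p)/p = 5.0394/2 = 2.5197  ⇒  p = 1/(1 + 2.5197) = 0.2841
Jb-111: 28.4%, Jb-113: 71.6%.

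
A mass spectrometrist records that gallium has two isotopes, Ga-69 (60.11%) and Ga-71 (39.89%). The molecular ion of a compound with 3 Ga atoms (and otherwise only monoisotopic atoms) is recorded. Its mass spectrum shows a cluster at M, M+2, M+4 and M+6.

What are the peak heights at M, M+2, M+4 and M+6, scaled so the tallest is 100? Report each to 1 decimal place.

Expanding (0.6011 + 0.3989)^3:
P(M) = 0.6011^3 = 0.217190
P(M+2) = 3 × 0.6011^2 × 0.3989^1 = 0.432393
P(M+4) = 3 × 0.6011^1 × 0.3989^2 = 0.286943
P(M+6) = 0.3989^3 = 0.063473
The M+2 peak is largest (0.432393); scaling to 100 gives 50.2 : 100.0 : 66.4 : 14.7.

50.2 : 100.0 : 66.4 : 14.7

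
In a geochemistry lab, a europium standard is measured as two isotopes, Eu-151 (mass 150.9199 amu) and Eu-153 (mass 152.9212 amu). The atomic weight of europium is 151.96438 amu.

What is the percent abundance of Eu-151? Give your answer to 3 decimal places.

47.810%

Writing the weighted mean with unknown fraction x of Eu-151:
150.9199·x + 152.9212·(1 − x) = 151.96438
(150.9199 − 152.9212)·x = 151.96438 − 152.9212
x = -0.95682 / -2.0013 = 0.47810 → 47.810% Eu-151, 52.190% Eu-153.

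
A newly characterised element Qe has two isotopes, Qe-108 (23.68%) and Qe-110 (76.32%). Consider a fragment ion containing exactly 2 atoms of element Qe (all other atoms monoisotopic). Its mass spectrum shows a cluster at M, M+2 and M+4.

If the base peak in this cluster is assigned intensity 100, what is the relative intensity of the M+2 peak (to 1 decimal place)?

62.1

Binomial terms of (0.2368 + 0.7632)^2: M 0.0561, M+2 0.3615, M+4 0.5825 → M+4 is the base peak.
P(M+4) = C(2,2) × 0.2368^0 × 0.7632^2 = 1 × 1.0000 × 0.58247424 = 0.582474 (base)
P(M+2) = C(2,1) × 0.2368^1 × 0.7632^1 = 2 × 0.2368 × 0.7632 = 0.361452
Relative intensity = 0.361452 / 0.582474 × 100 = 62.1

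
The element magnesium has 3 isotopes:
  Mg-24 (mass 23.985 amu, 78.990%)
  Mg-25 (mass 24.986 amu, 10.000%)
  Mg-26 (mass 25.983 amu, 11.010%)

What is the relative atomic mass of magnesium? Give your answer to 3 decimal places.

24.305 amu

Average mass = Σ (abundance × isotope mass) = 0.78990 × 23.985 + 0.10000 × 24.986 + 0.11010 × 25.983
= 18.9458 + 2.4986 + 2.8607 = 24.3051 amu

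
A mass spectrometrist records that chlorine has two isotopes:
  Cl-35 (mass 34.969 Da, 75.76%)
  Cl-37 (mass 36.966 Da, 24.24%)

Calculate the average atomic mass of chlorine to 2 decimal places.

Weight each isotope mass by its fractional abundance: 0.7576 × 34.969 + 0.2424 × 36.966
= 26.4925 + 8.9606 = 35.4531 Da

35.45 Da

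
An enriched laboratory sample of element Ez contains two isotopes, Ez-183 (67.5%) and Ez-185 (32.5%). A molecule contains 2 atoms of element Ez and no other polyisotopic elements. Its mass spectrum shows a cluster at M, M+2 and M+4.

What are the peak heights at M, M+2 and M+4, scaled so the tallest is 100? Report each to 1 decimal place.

The 2 Ez atoms are independent, so intensities follow the terms of (0.675 + 0.325)^2.
P(M) = 0.675^2 = 0.455625
P(M+2) = 2 × 0.675^1 × 0.325^1 = 0.438750
P(M+4) = 0.325^2 = 0.105625
The M peak is largest (0.455625); scaling to 100 gives 100.0 : 96.3 : 23.2.

100.0 : 96.3 : 23.2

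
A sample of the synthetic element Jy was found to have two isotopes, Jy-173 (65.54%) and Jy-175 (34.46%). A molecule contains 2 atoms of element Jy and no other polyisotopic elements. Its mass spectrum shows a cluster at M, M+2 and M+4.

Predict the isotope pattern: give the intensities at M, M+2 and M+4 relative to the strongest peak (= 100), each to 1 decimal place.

95.1 : 100.0 : 26.3

Expanding (0.6554 + 0.3446)^2:
P(M) = 0.6554^2 = 0.429549
P(M+2) = 2 × 0.6554^1 × 0.3446^1 = 0.451702
P(M+4) = 0.3446^2 = 0.118749
The M+2 peak is largest (0.451702); scaling to 100 gives 95.1 : 100.0 : 26.3.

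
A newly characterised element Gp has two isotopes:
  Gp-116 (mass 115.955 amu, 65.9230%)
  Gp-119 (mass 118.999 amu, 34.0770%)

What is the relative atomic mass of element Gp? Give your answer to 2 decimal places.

Weight each isotope mass by its fractional abundance: 0.659230 × 115.955 + 0.340770 × 118.999
= 76.4410 + 40.5513 = 116.9923 amu

116.99 amu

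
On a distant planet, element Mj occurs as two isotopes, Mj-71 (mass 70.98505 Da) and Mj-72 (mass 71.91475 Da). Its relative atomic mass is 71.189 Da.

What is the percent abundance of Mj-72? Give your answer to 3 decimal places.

With x = fraction of Mj-71 (so Mj-72 is 1 − x):
70.98505·x + 71.91475·(1 − x) = 71.189
(70.98505 − 71.91475)·x = 71.189 − 71.91475
x = -0.72575 / -0.92970 = 0.78063 → 78.063% Mj-71, 21.937% Mj-72.

21.937%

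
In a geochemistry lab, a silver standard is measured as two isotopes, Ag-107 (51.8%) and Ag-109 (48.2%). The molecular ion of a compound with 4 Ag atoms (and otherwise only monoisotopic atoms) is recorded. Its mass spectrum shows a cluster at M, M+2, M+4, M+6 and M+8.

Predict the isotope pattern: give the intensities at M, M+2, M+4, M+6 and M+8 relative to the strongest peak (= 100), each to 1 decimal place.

19.2 : 71.6 : 100.0 : 62.0 : 14.4

The 4 Ag atoms are independent, so intensities follow the terms of (0.518 + 0.482)^4.
P(M) = 0.518^4 = 0.071998
P(M+2) = 4 × 0.518^3 × 0.482^1 = 0.267976
P(M+4) = 6 × 0.518^2 × 0.482^2 = 0.374029
P(M+6) = 4 × 0.518^1 × 0.482^3 = 0.232023
P(M+8) = 0.482^4 = 0.053974
The M+4 peak is largest (0.374029); scaling to 100 gives 19.2 : 71.6 : 100.0 : 62.0 : 14.4.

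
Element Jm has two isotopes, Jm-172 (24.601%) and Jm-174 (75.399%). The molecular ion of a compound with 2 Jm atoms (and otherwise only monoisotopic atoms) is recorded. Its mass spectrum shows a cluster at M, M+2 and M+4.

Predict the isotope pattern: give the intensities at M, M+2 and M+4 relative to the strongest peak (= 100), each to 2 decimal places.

Expanding (0.24601 + 0.75399)^2:
P(M) = 0.24601^2 = 0.060521
P(M+2) = 2 × 0.24601^1 × 0.75399^1 = 0.370978
P(M+4) = 0.75399^2 = 0.568501
The M+4 peak is largest (0.568501); scaling to 100 gives 10.65 : 65.26 : 100.00.

10.65 : 65.26 : 100.00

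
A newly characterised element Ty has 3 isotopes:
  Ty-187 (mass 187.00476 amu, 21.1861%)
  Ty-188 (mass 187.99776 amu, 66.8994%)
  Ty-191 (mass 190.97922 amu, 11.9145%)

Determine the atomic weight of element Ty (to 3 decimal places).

188.143 amu

Weight each isotope mass by its fractional abundance: 0.211861 × 187.00476 + 0.668994 × 187.99776 + 0.119145 × 190.97922
= 39.619015 + 125.769373 + 22.754219 = 188.142607 amu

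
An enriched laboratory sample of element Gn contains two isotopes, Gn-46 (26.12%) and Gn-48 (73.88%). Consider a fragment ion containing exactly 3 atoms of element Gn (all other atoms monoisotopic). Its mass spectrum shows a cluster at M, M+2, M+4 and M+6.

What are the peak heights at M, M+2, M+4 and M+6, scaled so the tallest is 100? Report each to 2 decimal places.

Expanding (0.2612 + 0.7388)^3:
P(M) = 0.2612^3 = 0.017820
P(M+2) = 3 × 0.2612^2 × 0.7388^1 = 0.151215
P(M+4) = 3 × 0.2612^1 × 0.7388^2 = 0.427709
P(M+6) = 0.7388^3 = 0.403256
The M+4 peak is largest (0.427709); scaling to 100 gives 4.17 : 35.35 : 100.00 : 94.28.

4.17 : 35.35 : 100.00 : 94.28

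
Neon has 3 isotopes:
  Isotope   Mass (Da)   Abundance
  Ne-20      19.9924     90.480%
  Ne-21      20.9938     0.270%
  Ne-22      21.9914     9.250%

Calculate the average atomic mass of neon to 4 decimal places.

Average mass = Σ (abundance × isotope mass) = 0.90480 × 19.9924 + 0.00270 × 20.9938 + 0.09250 × 21.9914
= 18.08912 + 0.05668 + 2.03420 = 20.18000 Da

20.1800 Da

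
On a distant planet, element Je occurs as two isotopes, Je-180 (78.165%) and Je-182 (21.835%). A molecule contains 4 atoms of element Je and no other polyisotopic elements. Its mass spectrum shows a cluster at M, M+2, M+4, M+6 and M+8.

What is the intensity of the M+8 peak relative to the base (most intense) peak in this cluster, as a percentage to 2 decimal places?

Binomial terms of (0.78165 + 0.21835)^4: M 0.3733, M+2 0.4171, M+4 0.1748, M+6 0.0325, M+8 0.0023 → M+2 is the base peak.
P(M+2) = C(4,1) × 0.78165^3 × 0.21835^1 = 4 × 0.47756996 × 0.21835 = 0.417110 (base)
P(M+8) = C(4,4) × 0.78165^0 × 0.21835^4 = 1 × 1.0000 × 0.00227307 = 0.002273
Relative intensity = 0.002273 / 0.417110 × 100 = 0.54

0.54%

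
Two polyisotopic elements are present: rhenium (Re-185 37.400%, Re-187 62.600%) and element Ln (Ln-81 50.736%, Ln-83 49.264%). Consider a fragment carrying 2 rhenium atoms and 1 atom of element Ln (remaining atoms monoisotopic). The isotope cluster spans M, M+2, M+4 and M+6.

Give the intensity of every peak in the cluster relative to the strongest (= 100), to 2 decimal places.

Rhenium pattern (n=2): 0.139876 : 0.468248 : 0.391876
Element Ln pattern (n=1): 0.50736 : 0.49264
Convolve the two distributions (both contribute in 2-u steps):
  M: 0.139876×0.50736 = 0.070967
  M+2: 0.139876×0.49264 + 0.468248×0.50736 = 0.306479
  M+4: 0.468248×0.49264 + 0.391876×0.50736 = 0.429500
  M+6: 0.391876×0.49264 = 0.193054
Scale to base peak (0.429500) = 100: 16.52 : 71.36 : 100.00 : 44.95

16.52 : 71.36 : 100.00 : 44.95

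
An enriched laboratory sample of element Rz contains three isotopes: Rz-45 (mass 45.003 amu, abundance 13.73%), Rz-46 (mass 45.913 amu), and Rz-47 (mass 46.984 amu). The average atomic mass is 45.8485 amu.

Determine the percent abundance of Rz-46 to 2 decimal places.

80.63%

Let x and y be the fractions of Rz-46 and Rz-47. Then x + y = 1 − 0.1373 = 0.8627 and 45.913x + 46.984y = 45.8485 − 0.1373×45.003 = 39.6695881.
Substituting: 45.913x + 46.984(0.8627 − x) = 39.6695881
(45.913 − 46.984)x = -0.8635087  ⇒  x = 0.80626, y = 0.05644
Rz-46: 80.63%, Rz-47: 5.64%.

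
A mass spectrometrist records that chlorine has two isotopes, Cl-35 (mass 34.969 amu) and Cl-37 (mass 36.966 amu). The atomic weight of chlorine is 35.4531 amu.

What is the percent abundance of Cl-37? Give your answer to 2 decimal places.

Let x be the fractional abundance of Cl-35; then Cl-37 has abundance 1 − x.
34.969·x + 36.966·(1 − x) = 35.4531
(34.969 − 36.966)·x = 35.4531 − 36.966
x = -1.5129 / -1.997 = 0.75759 → 75.76% Cl-35, 24.24% Cl-37.

24.24%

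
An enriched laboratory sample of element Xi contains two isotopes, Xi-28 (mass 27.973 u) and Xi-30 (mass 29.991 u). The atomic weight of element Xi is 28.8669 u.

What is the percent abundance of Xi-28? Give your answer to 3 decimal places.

55.704%

Let x be the fractional abundance of Xi-28; then Xi-30 has abundance 1 − x.
27.973·x + 29.991·(1 − x) = 28.8669
(27.973 − 29.991)·x = 28.8669 − 29.991
x = -1.1241 / -2.018 = 0.55704 → 55.704% Xi-28, 44.296% Xi-30.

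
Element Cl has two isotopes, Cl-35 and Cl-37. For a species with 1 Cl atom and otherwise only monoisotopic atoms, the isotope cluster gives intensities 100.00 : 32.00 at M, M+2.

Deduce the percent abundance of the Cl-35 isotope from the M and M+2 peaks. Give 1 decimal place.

75.8%

Write p for the Cl-35 fraction. I(M+2)/I(M) = [C(1,1)·p^0·(1−p)] / p^1 = 1·(1−p)/p = 32.00/100.00 = 0.3200
(1−p)/p = 0.3200/1 = 0.3200  ⇒  p = 1/(1 + 0.3200) = 0.7576
Cl-35: 75.8%, Cl-37: 24.2%.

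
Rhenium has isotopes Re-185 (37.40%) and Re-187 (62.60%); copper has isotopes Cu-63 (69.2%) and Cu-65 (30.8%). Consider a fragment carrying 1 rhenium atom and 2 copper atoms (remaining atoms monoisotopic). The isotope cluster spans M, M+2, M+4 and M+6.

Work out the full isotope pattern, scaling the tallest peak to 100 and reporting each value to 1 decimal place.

Rhenium pattern (n=1): 0.3740 : 0.6260
Copper pattern (n=2): 0.478864 : 0.426272 : 0.094864
Convolve the two distributions (both contribute in 2-u steps):
  M: 0.3740×0.478864 = 0.179095
  M+2: 0.3740×0.426272 + 0.6260×0.478864 = 0.459195
  M+4: 0.3740×0.094864 + 0.6260×0.426272 = 0.302325
  M+6: 0.6260×0.094864 = 0.059385
Scale to base peak (0.459195) = 100: 39.0 : 100.0 : 65.8 : 12.9

39.0 : 100.0 : 65.8 : 12.9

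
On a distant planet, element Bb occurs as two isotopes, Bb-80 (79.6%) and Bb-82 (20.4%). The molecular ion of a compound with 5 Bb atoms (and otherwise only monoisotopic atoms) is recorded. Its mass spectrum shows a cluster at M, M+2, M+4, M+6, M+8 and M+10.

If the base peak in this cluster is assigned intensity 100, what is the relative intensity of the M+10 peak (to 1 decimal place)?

0.1

Term probabilities: M 0.3196, M+2 0.4095, M+4 0.2099, M+6 0.0538, M+8 0.0069, M+10 0.0004. Base peak = M+2.
P(M+2) = C(5,1) × 0.796^4 × 0.204^1 = 5 × 0.40146924 × 0.2040 = 0.409499 (base)
P(M+10) = C(5,5) × 0.796^0 × 0.204^5 = 1 × 1.0000 × 0.00035331 = 0.000353
Relative intensity = 0.000353 / 0.409499 × 100 = 0.1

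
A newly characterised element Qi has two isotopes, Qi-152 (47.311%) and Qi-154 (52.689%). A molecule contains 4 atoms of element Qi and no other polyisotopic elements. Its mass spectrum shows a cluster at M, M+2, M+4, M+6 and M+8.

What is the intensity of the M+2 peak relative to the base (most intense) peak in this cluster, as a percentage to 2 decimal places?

59.86%

Binomial terms of (0.47311 + 0.52689)^4: M 0.0501, M+2 0.2232, M+4 0.3728, M+6 0.2768, M+8 0.0771 → M+4 is the base peak.
P(M+4) = C(4,2) × 0.47311^2 × 0.52689^2 = 6 × 0.22383307 × 0.27761307 = 0.372834 (base)
P(M+2) = C(4,1) × 0.47311^3 × 0.52689^1 = 4 × 0.10589766 × 0.52689 = 0.223186
Relative intensity = 0.223186 / 0.372834 × 100 = 59.86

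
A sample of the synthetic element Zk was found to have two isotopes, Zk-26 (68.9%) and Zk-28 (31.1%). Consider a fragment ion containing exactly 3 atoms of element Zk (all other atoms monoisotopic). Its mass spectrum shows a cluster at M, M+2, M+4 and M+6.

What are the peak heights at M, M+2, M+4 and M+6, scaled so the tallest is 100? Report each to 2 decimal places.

73.85 : 100.00 : 45.14 : 6.79

Each Zk atom is independently Zk-26 (p = 0.689) or Zk-28 (q = 0.311); the cluster is the binomial expansion (p + q)^3.
P(M) = 0.689^3 = 0.327083
P(M+2) = 3 × 0.689^2 × 0.311^1 = 0.442915
P(M+4) = 3 × 0.689^1 × 0.311^2 = 0.199922
P(M+6) = 0.311^3 = 0.030080
The M+2 peak is largest (0.442915); scaling to 100 gives 73.85 : 100.00 : 45.14 : 6.79.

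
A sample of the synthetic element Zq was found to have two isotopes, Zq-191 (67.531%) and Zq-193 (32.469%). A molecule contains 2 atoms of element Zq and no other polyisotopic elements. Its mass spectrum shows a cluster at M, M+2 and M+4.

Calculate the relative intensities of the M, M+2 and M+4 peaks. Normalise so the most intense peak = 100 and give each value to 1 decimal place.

100.0 : 96.2 : 23.1

Each Zq atom is independently Zq-191 (p = 0.67531) or Zq-193 (q = 0.32469); the cluster is the binomial expansion (p + q)^2.
P(M) = 0.67531^2 = 0.456044
P(M+2) = 2 × 0.67531^1 × 0.32469^1 = 0.438533
P(M+4) = 0.32469^2 = 0.105424
The M peak is largest (0.456044); scaling to 100 gives 100.0 : 96.2 : 23.1.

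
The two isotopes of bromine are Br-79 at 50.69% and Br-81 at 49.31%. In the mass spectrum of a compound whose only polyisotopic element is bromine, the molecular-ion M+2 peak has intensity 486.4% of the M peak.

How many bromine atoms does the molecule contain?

5

With n Br atoms, P(M+2)/P(M) = C(n,1)·p^(n−1)q / p^n = n·q/p = n · 0.4931/0.5069.
n = 4.864 × 0.5069/0.4931 = 5.00 ≈ 5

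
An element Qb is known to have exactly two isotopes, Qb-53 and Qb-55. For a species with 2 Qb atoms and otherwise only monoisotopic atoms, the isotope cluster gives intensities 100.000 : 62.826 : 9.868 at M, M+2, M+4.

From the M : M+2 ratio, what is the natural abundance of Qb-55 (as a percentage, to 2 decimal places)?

If p is the fraction of Qb that is Qb-53, then I(M+2)/I(M) = [C(2,1)·p^1·(1−p)] / p^2 = 2·(1−p)/p = 62.826/100.000 = 0.6283
(1−p)/p = 0.6283/2 = 0.3141  ⇒  p = 1/(1 + 0.3141) = 0.7610
Qb-53: 76.10%, Qb-55: 23.90%.

23.90%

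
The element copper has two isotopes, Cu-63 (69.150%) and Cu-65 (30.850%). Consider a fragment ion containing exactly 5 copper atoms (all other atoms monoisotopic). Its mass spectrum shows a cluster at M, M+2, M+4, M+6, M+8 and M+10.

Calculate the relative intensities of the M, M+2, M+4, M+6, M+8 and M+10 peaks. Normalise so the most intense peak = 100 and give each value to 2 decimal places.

44.83 : 100.00 : 89.23 : 39.81 : 8.88 : 0.79

Each Cu atom is independently Cu-63 (p = 0.69150) or Cu-65 (q = 0.30850); the cluster is the binomial expansion (p + q)^5.
P(M) = 0.69150^5 = 0.158111
P(M+2) = 5 × 0.69150^4 × 0.30850^1 = 0.352691
P(M+4) = 10 × 0.69150^3 × 0.30850^2 = 0.314693
P(M+6) = 10 × 0.69150^2 × 0.30850^3 = 0.140394
P(M+8) = 5 × 0.69150^1 × 0.30850^4 = 0.031317
P(M+10) = 0.30850^5 = 0.002794
The M+2 peak is largest (0.352691); scaling to 100 gives 44.83 : 100.00 : 89.23 : 39.81 : 8.88 : 0.79.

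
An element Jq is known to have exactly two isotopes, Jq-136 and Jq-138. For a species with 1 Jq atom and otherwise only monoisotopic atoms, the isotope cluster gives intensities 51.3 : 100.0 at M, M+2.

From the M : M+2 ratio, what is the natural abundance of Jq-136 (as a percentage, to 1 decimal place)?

Let p = fractional abundance of Jq-136. I(M+2)/I(M) = [C(1,1)·p^0·(1−p)] / p^1 = 1·(1−p)/p = 100.0/51.3 = 1.9493
(1−p)/p = 1.9493/1 = 1.9493  ⇒  p = 1/(1 + 1.9493) = 0.3391
Jq-136: 33.9%, Jq-138: 66.1%.

33.9%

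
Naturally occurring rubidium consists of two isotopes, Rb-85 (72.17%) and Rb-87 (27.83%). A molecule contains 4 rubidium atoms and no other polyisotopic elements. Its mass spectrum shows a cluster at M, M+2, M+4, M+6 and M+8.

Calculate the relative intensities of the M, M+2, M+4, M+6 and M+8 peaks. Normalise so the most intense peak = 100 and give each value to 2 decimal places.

The 4 Rb atoms are independent, so intensities follow the terms of (0.7217 + 0.2783)^4.
P(M) = 0.7217^4 = 0.271286
P(M+2) = 4 × 0.7217^3 × 0.2783^1 = 0.418450
P(M+4) = 6 × 0.7217^2 × 0.2783^2 = 0.242042
P(M+6) = 4 × 0.7217^1 × 0.2783^3 = 0.062224
P(M+8) = 0.2783^4 = 0.005999
The M+2 peak is largest (0.418450); scaling to 100 gives 64.83 : 100.00 : 57.84 : 14.87 : 1.43.

64.83 : 100.00 : 57.84 : 14.87 : 1.43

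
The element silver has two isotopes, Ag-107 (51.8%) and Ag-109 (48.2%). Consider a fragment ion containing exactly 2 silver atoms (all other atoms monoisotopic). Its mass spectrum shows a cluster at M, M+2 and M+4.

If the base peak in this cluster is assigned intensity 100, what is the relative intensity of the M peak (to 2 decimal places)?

Term probabilities: M 0.2683, M+2 0.4994, M+4 0.2323. Base peak = M+2.
P(M+2) = C(2,1) × 0.518^1 × 0.482^1 = 2 × 0.5180 × 0.4820 = 0.499352 (base)
P(M) = C(2,0) × 0.518^2 × 0.482^0 = 1 × 0.268324 × 1.0000 = 0.268324
Relative intensity = 0.268324 / 0.499352 × 100 = 53.73

53.73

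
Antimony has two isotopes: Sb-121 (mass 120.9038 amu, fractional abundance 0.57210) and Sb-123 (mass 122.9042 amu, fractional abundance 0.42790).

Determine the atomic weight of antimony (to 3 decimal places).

Average mass = Σ (abundance × isotope mass) = 0.57210 × 120.9038 + 0.42790 × 122.9042
= 69.16906 + 52.59071 = 121.75977 amu

121.760 amu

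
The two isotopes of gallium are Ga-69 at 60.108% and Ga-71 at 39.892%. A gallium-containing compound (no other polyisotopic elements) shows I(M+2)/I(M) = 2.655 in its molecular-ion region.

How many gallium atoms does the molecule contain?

4

The M+2/M ratio from n Ga atoms is n · q/p = n · 0.39892/0.60108.
n = 2.655 × 0.60108/0.39892 = 4.00 ≈ 4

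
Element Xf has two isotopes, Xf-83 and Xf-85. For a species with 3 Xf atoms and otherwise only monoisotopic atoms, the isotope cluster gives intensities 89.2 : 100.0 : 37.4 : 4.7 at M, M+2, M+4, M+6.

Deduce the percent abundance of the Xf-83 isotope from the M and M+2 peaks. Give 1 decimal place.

72.8%

Let p = fractional abundance of Xf-83. I(M+2)/I(M) = [C(3,1)·p^2·(1−p)] / p^3 = 3·(1−p)/p = 100.0/89.2 = 1.1211
(1−p)/p = 1.1211/3 = 0.3737  ⇒  p = 1/(1 + 0.3737) = 0.7280
Xf-83: 72.8%, Xf-85: 27.2%.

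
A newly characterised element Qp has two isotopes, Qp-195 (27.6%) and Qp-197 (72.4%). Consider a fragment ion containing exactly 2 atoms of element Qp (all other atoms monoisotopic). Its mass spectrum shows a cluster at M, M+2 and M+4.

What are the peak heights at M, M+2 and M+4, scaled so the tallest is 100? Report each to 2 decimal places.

14.53 : 76.24 : 100.00

The 2 Qp atoms are independent, so intensities follow the terms of (0.276 + 0.724)^2.
P(M) = 0.276^2 = 0.076176
P(M+2) = 2 × 0.276^1 × 0.724^1 = 0.399648
P(M+4) = 0.724^2 = 0.524176
The M+4 peak is largest (0.524176); scaling to 100 gives 14.53 : 76.24 : 100.00.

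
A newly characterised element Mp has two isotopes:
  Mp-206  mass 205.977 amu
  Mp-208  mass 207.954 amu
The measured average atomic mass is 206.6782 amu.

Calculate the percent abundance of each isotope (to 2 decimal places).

Let x be the fractional abundance of Mp-206; then Mp-208 has abundance 1 − x.
205.977·x + 207.954·(1 − x) = 206.6782
(205.977 − 207.954)·x = 206.6782 − 207.954
x = -1.2758 / -1.977 = 0.64532 → 64.53% Mp-206, 35.47% Mp-208.

Mp-206: 64.53%, Mp-208: 35.47%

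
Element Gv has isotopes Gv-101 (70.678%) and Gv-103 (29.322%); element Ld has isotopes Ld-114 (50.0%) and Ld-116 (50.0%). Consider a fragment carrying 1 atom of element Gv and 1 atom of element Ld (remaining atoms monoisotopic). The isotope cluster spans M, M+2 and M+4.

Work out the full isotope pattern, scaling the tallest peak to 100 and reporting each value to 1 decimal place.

70.7 : 100.0 : 29.3

Element Gv pattern (n=1): 0.70678 : 0.29322
Element Ld pattern (n=1): 0.5000 : 0.5000
Convolve the two distributions (both contribute in 2-u steps):
  M: 0.70678×0.5000 = 0.353390
  M+2: 0.70678×0.5000 + 0.29322×0.5000 = 0.500000
  M+4: 0.29322×0.5000 = 0.146610
Scale to base peak (0.500000) = 100: 70.7 : 100.0 : 29.3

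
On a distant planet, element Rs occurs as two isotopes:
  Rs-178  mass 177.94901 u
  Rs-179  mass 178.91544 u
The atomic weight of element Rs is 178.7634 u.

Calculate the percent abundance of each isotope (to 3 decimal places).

With x = fraction of Rs-178 (so Rs-179 is 1 − x):
177.94901·x + 178.91544·(1 − x) = 178.7634
(177.94901 − 178.91544)·x = 178.7634 − 178.91544
x = -0.15204 / -0.96643 = 0.15732 → 15.732% Rs-178, 84.268% Rs-179.

Rs-178: 15.732%, Rs-179: 84.268%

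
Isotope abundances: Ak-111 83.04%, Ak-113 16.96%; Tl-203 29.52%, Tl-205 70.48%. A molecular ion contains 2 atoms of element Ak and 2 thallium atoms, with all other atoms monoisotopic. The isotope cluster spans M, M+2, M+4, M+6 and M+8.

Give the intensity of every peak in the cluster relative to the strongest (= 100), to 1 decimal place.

Element Ak pattern (n=2): 0.68956416 : 0.28167168 : 0.02876416
Thallium pattern (n=2): 0.08714304 : 0.41611392 : 0.49674304
Convolve the two distributions (both contribute in 2-u steps):
  M: 0.68956416×0.08714304 = 0.060091
  M+2: 0.68956416×0.41611392 + 0.28167168×0.08714304 = 0.311483
  M+4: 0.68956416×0.49674304 + 0.28167168×0.41611392 + 0.02876416×0.08714304 = 0.462250
  M+6: 0.28167168×0.49674304 + 0.02876416×0.41611392 = 0.151888
  M+8: 0.02876416×0.49674304 = 0.014288
Scale to base peak (0.462250) = 100: 13.0 : 67.4 : 100.0 : 32.9 : 3.1

13.0 : 67.4 : 100.0 : 32.9 : 3.1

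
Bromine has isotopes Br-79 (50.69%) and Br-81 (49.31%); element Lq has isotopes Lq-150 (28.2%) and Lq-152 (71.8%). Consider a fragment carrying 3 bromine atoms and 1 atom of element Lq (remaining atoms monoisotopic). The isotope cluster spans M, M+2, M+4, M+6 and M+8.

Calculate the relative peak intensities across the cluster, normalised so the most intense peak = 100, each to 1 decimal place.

9.7 : 53.2 : 100.0 : 79.3 : 22.8

Bromine pattern (n=3): 0.13024674 : 0.3801026 : 0.36975457 : 0.11989609
Element Lq pattern (n=1): 0.2820 : 0.7180
Convolve the two distributions (both contribute in 2-u steps):
  M: 0.13024674×0.2820 = 0.036730
  M+2: 0.13024674×0.7180 + 0.3801026×0.2820 = 0.200706
  M+4: 0.3801026×0.7180 + 0.36975457×0.2820 = 0.377184
  M+6: 0.36975457×0.7180 + 0.11989609×0.2820 = 0.299294
  M+8: 0.11989609×0.7180 = 0.086085
Scale to base peak (0.377184) = 100: 9.7 : 53.2 : 100.0 : 79.3 : 22.8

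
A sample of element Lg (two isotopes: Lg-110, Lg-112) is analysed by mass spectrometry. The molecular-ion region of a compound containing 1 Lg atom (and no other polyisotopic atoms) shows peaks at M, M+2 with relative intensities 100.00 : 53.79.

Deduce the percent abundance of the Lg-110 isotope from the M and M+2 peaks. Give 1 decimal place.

If p is the fraction of Lg that is Lg-110, then I(M+2)/I(M) = [C(1,1)·p^0·(1−p)] / p^1 = 1·(1−p)/p = 53.79/100.00 = 0.5379
(1−p)/p = 0.5379/1 = 0.5379  ⇒  p = 1/(1 + 0.5379) = 0.6502
Lg-110: 65.0%, Lg-112: 35.0%.

65.0%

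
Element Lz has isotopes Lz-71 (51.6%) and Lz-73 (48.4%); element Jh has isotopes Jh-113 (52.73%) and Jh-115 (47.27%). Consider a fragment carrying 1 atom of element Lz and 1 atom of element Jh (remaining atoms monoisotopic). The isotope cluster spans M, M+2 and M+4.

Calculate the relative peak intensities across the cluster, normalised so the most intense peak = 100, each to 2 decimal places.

54.51 : 100.00 : 45.84

Element Lz pattern (n=1): 0.5160 : 0.4840
Element Jh pattern (n=1): 0.5273 : 0.4727
Convolve the two distributions (both contribute in 2-u steps):
  M: 0.5160×0.5273 = 0.272087
  M+2: 0.5160×0.4727 + 0.4840×0.5273 = 0.499126
  M+4: 0.4840×0.4727 = 0.228787
Scale to base peak (0.499126) = 100: 54.51 : 100.00 : 45.84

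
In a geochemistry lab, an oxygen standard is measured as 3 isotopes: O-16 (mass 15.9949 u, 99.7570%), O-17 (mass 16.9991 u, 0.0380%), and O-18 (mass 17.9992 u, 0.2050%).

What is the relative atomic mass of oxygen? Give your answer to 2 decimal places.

16.00 u

Ar = Σ fᵢ·mᵢ = 0.997570 × 15.9949 + 0.000380 × 16.9991 + 0.002050 × 17.9992
= 15.95603 + 0.00646 + 0.03690 = 15.99939 u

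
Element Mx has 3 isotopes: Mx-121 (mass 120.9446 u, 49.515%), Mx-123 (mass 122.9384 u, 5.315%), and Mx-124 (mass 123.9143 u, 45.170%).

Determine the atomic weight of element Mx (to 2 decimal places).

122.39 u

Average mass = Σ (abundance × isotope mass) = 0.49515 × 120.9446 + 0.05315 × 122.9384 + 0.45170 × 123.9143
= 59.88572 + 6.53418 + 55.97209 = 122.39199 u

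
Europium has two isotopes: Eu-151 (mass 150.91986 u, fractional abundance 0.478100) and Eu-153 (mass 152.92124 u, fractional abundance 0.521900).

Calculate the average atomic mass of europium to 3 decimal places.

The abundance-weighted mean is 0.478100 × 150.91986 + 0.521900 × 152.92124
= 72.154785 + 79.809595 = 151.964380 u

151.964 u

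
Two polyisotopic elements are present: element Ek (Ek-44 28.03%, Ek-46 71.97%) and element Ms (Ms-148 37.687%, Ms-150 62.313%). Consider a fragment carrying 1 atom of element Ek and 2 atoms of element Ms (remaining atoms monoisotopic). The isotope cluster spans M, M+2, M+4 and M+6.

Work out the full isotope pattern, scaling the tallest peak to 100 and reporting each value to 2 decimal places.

8.91 : 52.34 : 100.00 : 62.54

Element Ek pattern (n=1): 0.2803 : 0.7197
Element Ms pattern (n=2): 0.142031 : 0.46967801 : 0.388291
Convolve the two distributions (both contribute in 2-u steps):
  M: 0.2803×0.142031 = 0.039811
  M+2: 0.2803×0.46967801 + 0.7197×0.142031 = 0.233870
  M+4: 0.2803×0.388291 + 0.7197×0.46967801 = 0.446865
  M+6: 0.7197×0.388291 = 0.279453
Scale to base peak (0.446865) = 100: 8.91 : 52.34 : 100.00 : 62.54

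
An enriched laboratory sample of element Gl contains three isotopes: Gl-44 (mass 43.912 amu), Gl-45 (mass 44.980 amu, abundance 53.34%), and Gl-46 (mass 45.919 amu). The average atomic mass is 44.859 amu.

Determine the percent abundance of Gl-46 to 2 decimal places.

18.80%

The remaining 46.66% is split between Gl-44 (fraction x) and Gl-46 (fraction 0.4666 − x).
Substituting: 43.912x + 45.919(0.4666 − x) = 20.866668
(43.912 − 45.919)x = -0.5591374  ⇒  x = 0.27859, y = 0.18801
Gl-44: 27.86%, Gl-46: 18.80%.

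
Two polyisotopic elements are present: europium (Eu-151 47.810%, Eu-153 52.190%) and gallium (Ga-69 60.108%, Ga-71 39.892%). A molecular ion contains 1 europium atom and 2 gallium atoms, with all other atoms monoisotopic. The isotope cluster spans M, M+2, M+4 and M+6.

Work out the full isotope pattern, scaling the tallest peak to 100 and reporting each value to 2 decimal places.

Europium pattern (n=1): 0.4781 : 0.5219
Gallium pattern (n=2): 0.36129717 : 0.47956567 : 0.15913717
Convolve the two distributions (both contribute in 2-u steps):
  M: 0.4781×0.36129717 = 0.172736
  M+2: 0.4781×0.47956567 + 0.5219×0.36129717 = 0.417841
  M+4: 0.4781×0.15913717 + 0.5219×0.47956567 = 0.326369
  M+6: 0.5219×0.15913717 = 0.083054
Scale to base peak (0.417841) = 100: 41.34 : 100.00 : 78.11 : 19.88

41.34 : 100.00 : 78.11 : 19.88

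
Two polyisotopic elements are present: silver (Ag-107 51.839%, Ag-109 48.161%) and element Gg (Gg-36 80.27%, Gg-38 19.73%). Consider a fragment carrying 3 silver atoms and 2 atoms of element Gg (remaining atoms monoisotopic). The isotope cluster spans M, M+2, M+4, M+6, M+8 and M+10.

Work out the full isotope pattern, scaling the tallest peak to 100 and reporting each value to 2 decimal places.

Silver pattern (n=3): 0.13930601 : 0.38826655 : 0.36071887 : 0.11170857
Element Gg pattern (n=2): 0.64432729 : 0.31674542 : 0.03892729
Convolve the two distributions (both contribute in 2-u steps):
  M: 0.13930601×0.64432729 = 0.089759
  M+2: 0.13930601×0.31674542 + 0.38826655×0.64432729 = 0.294295
  M+4: 0.13930601×0.03892729 + 0.38826655×0.31674542 + 0.36071887×0.64432729 = 0.360825
  M+6: 0.38826655×0.03892729 + 0.36071887×0.31674542 + 0.11170857×0.64432729 = 0.201347
  M+8: 0.36071887×0.03892729 + 0.11170857×0.31674542 = 0.049425
  M+10: 0.11170857×0.03892729 = 0.004349
Scale to base peak (0.360825) = 100: 24.88 : 81.56 : 100.00 : 55.80 : 13.70 : 1.21

24.88 : 81.56 : 100.00 : 55.80 : 13.70 : 1.21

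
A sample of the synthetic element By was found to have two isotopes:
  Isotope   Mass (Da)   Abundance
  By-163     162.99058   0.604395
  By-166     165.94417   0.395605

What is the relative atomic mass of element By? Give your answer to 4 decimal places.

The abundance-weighted mean is 0.604395 × 162.99058 + 0.395605 × 165.94417
= 98.510692 + 65.648343 = 164.159035 Da

164.1590 Da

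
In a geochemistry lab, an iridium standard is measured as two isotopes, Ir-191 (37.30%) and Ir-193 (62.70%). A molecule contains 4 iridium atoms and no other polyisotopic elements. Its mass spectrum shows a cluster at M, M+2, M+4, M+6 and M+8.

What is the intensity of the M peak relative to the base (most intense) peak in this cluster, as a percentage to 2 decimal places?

5.26%

Binomial terms of (0.3730 + 0.6270)^4: M 0.0194, M+2 0.1302, M+4 0.3282, M+6 0.3678, M+8 0.1546 → M+6 is the base peak.
P(M+6) = C(4,3) × 0.3730^1 × 0.6270^3 = 4 × 0.3730 × 0.24649188 = 0.367766 (base)
P(M) = C(4,0) × 0.3730^4 × 0.6270^0 = 1 × 0.01935688 × 1.0000 = 0.019357
Relative intensity = 0.019357 / 0.367766 × 100 = 5.26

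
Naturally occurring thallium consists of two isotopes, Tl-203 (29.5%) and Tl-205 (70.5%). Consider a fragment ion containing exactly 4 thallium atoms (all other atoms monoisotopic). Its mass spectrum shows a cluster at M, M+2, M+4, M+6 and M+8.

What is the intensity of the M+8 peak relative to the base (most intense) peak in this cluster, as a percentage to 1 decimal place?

59.7%

Term probabilities: M 0.0076, M+2 0.0724, M+4 0.2595, M+6 0.4135, M+8 0.2470. Base peak = M+6.
P(M+6) = C(4,3) × 0.295^1 × 0.705^3 = 4 × 0.2950 × 0.35040263 = 0.413475 (base)
P(M+8) = C(4,4) × 0.295^0 × 0.705^4 = 1 × 1.0000 × 0.24703385 = 0.247034
Relative intensity = 0.247034 / 0.413475 × 100 = 59.7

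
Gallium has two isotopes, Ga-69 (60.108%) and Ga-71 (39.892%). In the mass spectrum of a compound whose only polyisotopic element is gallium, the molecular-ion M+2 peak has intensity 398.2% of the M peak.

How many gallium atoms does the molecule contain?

6

For n independent Ga atoms, I(M+2)/I(M) = n · (abundance Ga-71) / (abundance Ga-69) = n · 0.39892/0.60108.
n = 3.982 × 0.60108/0.39892 = 6.00 ≈ 6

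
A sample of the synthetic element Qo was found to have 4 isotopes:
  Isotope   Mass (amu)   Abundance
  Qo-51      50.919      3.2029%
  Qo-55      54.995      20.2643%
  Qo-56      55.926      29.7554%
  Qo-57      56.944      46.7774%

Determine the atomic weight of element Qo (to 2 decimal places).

Ar = Σ fᵢ·mᵢ = 0.032029 × 50.919 + 0.202643 × 54.995 + 0.297554 × 55.926 + 0.467774 × 56.944
= 1.6309 + 11.1444 + 16.6410 + 26.6369 = 56.0532 amu

56.05 amu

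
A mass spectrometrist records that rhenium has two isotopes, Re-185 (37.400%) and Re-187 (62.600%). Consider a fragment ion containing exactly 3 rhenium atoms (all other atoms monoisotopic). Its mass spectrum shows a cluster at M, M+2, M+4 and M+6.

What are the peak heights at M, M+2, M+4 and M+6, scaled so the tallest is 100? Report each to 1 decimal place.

The 3 Re atoms are independent, so intensities follow the terms of (0.37400 + 0.62600)^3.
P(M) = 0.37400^3 = 0.052314
P(M+2) = 3 × 0.37400^2 × 0.62600^1 = 0.262687
P(M+4) = 3 × 0.37400^1 × 0.62600^2 = 0.439685
P(M+6) = 0.62600^3 = 0.245314
The M+4 peak is largest (0.439685); scaling to 100 gives 11.9 : 59.7 : 100.0 : 55.8.

11.9 : 59.7 : 100.0 : 55.8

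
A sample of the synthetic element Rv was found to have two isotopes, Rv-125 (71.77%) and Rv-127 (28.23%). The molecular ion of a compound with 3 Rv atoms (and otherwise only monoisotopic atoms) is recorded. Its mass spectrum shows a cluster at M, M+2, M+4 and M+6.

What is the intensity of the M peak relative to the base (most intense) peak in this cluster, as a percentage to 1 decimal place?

Binomial terms of (0.7177 + 0.2823)^3: M 0.3697, M+2 0.4362, M+4 0.1716, M+6 0.0225 → M+2 is the base peak.
P(M+2) = C(3,1) × 0.7177^2 × 0.2823^1 = 3 × 0.51509329 × 0.2823 = 0.436233 (base)
P(M) = C(3,0) × 0.7177^3 × 0.2823^0 = 1 × 0.36968245 × 1.0000 = 0.369682
Relative intensity = 0.369682 / 0.436233 × 100 = 84.7

84.7%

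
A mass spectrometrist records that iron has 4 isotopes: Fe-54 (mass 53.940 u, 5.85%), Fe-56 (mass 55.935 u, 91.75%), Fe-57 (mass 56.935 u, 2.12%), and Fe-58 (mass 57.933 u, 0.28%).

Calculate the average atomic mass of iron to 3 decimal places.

Average mass = Σ (abundance × isotope mass) = 0.0585 × 53.940 + 0.9175 × 55.935 + 0.0212 × 56.935 + 0.0028 × 57.933
= 3.1555 + 51.3204 + 1.2070 + 0.1622 = 55.8451 u

55.845 u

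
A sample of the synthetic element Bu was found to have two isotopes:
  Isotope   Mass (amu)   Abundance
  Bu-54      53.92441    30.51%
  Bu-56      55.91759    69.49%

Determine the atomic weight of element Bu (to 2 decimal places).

Average mass = Σ (abundance × isotope mass) = 0.3051 × 53.92441 + 0.6949 × 55.91759
= 16.452337 + 38.857133 = 55.309470 amu

55.31 amu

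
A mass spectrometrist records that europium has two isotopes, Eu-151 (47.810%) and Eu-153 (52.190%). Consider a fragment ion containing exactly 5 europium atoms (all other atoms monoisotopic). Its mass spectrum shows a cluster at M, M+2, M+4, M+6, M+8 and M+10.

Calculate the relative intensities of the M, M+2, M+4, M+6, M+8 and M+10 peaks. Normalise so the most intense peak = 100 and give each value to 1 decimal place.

Expanding (0.47810 + 0.52190)^5:
P(M) = 0.47810^5 = 0.024980
P(M+2) = 5 × 0.47810^4 × 0.52190^1 = 0.136343
P(M+4) = 10 × 0.47810^3 × 0.52190^2 = 0.297667
P(M+6) = 10 × 0.47810^2 × 0.52190^3 = 0.324937
P(M+8) = 5 × 0.47810^1 × 0.52190^4 = 0.177353
P(M+10) = 0.52190^5 = 0.038720
The M+6 peak is largest (0.324937); scaling to 100 gives 7.7 : 42.0 : 91.6 : 100.0 : 54.6 : 11.9.

7.7 : 42.0 : 91.6 : 100.0 : 54.6 : 11.9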